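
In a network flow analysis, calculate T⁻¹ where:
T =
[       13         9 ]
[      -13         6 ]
det(T) = 195
T⁻¹ =
[     2/65     -3/65 ]
[     1/15      1/15 ]

For a 2×2 matrix T = [[a, b], [c, d]] with det(T) ≠ 0, T⁻¹ = (1/det(T)) * [[d, -b], [-c, a]].
det(T) = (13)*(6) - (9)*(-13) = 78 + 117 = 195.
T⁻¹ = (1/195) * [[6, -9], [13, 13]].
Dividing each entry by 195 and reducing:
T⁻¹ =
[     2/65     -3/65 ]
[     1/15      1/15 ]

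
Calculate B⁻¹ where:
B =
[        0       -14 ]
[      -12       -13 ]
det(B) = -168
B⁻¹ =
[   13/168     -1/12 ]
[    -1/14         0 ]

For a 2×2 matrix B = [[a, b], [c, d]] with det(B) ≠ 0, B⁻¹ = (1/det(B)) * [[d, -b], [-c, a]].
det(B) = (0)*(-13) - (-14)*(-12) = 0 - 168 = -168.
B⁻¹ = (1/-168) * [[-13, 14], [12, 0]].
Dividing each entry by -168 and reducing:
B⁻¹ =
[   13/168     -1/12 ]
[    -1/14         0 ]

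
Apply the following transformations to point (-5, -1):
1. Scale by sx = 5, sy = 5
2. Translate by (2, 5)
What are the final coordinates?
(-23, 0)

Step 1: Scale (-5, -1) by (sx, sy) = (5, 5) → (-25, -5)
Step 2: Translate by (2, 5) → (-23, 0)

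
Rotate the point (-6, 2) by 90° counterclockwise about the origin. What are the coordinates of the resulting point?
(-2, -6)

Rotation matrix R(θ) = [[cos θ, -sin θ], [sin θ, cos θ]]; for θ = 90°:
R = [[0, -1], [1, 0]]
Result: R × [-6, 2]ᵀ = [0·-6 + (-1)·2, 1·-6 + (0)·2]ᵀ = (-2, -6)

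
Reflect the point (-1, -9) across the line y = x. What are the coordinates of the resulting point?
(-9, -1)

Reflection across line y = x: (-1, -9) → (-9, -1)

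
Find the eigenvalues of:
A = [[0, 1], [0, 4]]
λ = 0, 4

Solve det(A - λI) = 0. For a 2×2 matrix this is λ² - (trace)λ + det = 0.
trace(A) = 0 + 4 = 4.
det(A) = (0)*(4) - (1)*(0) = 0 - 0 = 0.
Characteristic equation: λ² - (4)λ + (0) = 0.
Discriminant: (4)² - 4*(0) = 16 - 0 = 16.
Roots: λ = (4 ± √16) / 2 = 0, 4.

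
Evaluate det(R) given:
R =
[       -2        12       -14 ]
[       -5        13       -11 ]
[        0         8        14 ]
det(R) = 860

Expand along row 0 (cofactor expansion): det(R) = a*(e*i - f*h) - b*(d*i - f*g) + c*(d*h - e*g), where the 3×3 is [[a, b, c], [d, e, f], [g, h, i]].
Minor M_00 = (13)*(14) - (-11)*(8) = 182 + 88 = 270.
Minor M_01 = (-5)*(14) - (-11)*(0) = -70 - 0 = -70.
Minor M_02 = (-5)*(8) - (13)*(0) = -40 - 0 = -40.
det(R) = (-2)*(270) - (12)*(-70) + (-14)*(-40) = -540 + 840 + 560 = 860.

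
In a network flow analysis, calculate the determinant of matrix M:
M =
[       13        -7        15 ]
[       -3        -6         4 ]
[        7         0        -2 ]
det(M) = 632

Expand along row 0 (cofactor expansion): det(M) = a*(e*i - f*h) - b*(d*i - f*g) + c*(d*h - e*g), where the 3×3 is [[a, b, c], [d, e, f], [g, h, i]].
Minor M_00 = (-6)*(-2) - (4)*(0) = 12 - 0 = 12.
Minor M_01 = (-3)*(-2) - (4)*(7) = 6 - 28 = -22.
Minor M_02 = (-3)*(0) - (-6)*(7) = 0 + 42 = 42.
det(M) = (13)*(12) - (-7)*(-22) + (15)*(42) = 156 - 154 + 630 = 632.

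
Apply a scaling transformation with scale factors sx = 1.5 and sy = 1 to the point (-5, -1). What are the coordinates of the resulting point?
(-7.5, -1)

Scaling matrix:
[[1.50, 0], [0, 1]]
Result: (-5 × 1.5, -1 × 1) = (-7.5, -1)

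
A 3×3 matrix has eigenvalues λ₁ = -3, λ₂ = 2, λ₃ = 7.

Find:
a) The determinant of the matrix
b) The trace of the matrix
det = -42, trace = 6

Two standard eigenvalue identities:
- det(A) equals the product of the eigenvalues (counted with multiplicity).
- trace(A) equals the sum of the eigenvalues.
det(A) = (-3)*(2)*(7) = -42.
trace(A) = -3 + 2 + 7 = 6.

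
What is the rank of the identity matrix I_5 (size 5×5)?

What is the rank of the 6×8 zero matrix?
rank(I_5) = 5, rank(0) = 0

The identity I_5 has 5 columns that are the standard basis vectors e_1, …, e_5. These are linearly independent, so all 5 columns are pivots and rank(I_5) = 5.
The 6×8 zero matrix has every entry zero, so every row is the zero row and there are no pivots; rank(0) = 0.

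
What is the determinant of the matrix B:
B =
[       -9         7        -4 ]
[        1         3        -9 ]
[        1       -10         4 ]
det(B) = 663

Expand along row 0 (cofactor expansion): det(B) = a*(e*i - f*h) - b*(d*i - f*g) + c*(d*h - e*g), where the 3×3 is [[a, b, c], [d, e, f], [g, h, i]].
Minor M_00 = (3)*(4) - (-9)*(-10) = 12 - 90 = -78.
Minor M_01 = (1)*(4) - (-9)*(1) = 4 + 9 = 13.
Minor M_02 = (1)*(-10) - (3)*(1) = -10 - 3 = -13.
det(B) = (-9)*(-78) - (7)*(13) + (-4)*(-13) = 702 - 91 + 52 = 663.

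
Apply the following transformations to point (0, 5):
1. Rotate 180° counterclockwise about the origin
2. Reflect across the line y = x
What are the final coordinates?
(-5, 0)

Step 1: Rotate 180° → (0, -5)
Step 2: Reflect across the line y = x → (-5, 0)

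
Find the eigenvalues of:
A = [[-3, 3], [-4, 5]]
λ = -1, 3

Solve det(A - λI) = 0. For a 2×2 matrix this is λ² - (trace)λ + det = 0.
trace(A) = -3 + 5 = 2.
det(A) = (-3)*(5) - (3)*(-4) = -15 + 12 = -3.
Characteristic equation: λ² - (2)λ + (-3) = 0.
Discriminant: (2)² - 4*(-3) = 4 + 12 = 16.
Roots: λ = (2 ± √16) / 2 = -1, 3.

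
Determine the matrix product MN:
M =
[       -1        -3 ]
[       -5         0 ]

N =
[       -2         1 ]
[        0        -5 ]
MN =
[        2        14 ]
[       10        -5 ]

Matrix multiplication: (MN)[i][j] = sum over k of M[i][k] * N[k][j].
  (MN)[0][0] = (-1)*(-2) + (-3)*(0) = 2
  (MN)[0][1] = (-1)*(1) + (-3)*(-5) = 14
  (MN)[1][0] = (-5)*(-2) + (0)*(0) = 10
  (MN)[1][1] = (-5)*(1) + (0)*(-5) = -5
MN =
[        2        14 ]
[       10        -5 ]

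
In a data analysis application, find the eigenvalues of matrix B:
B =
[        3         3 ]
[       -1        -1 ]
λ = 0, 2

Solve det(B - λI) = 0. For a 2×2 matrix the characteristic equation is λ² - (trace)λ + det = 0.
trace(B) = a + d = 3 - 1 = 2.
det(B) = a*d - b*c = (3)*(-1) - (3)*(-1) = -3 + 3 = 0.
Characteristic equation: λ² - (2)λ + (0) = 0.
Discriminant = (2)² - 4*(0) = 4 - 0 = 4.
λ = (2 ± √4) / 2 = (2 ± 2) / 2 = 0, 2.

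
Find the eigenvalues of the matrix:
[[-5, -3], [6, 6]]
λ = -3 and λ = 4

Characteristic equation: det(A - λI) = 0
λ² - (trace)λ + (det) = 0
λ² - (1)λ + (-12) = 0
λ² - 1λ - 12 = 0
Solving: λ = -3, 4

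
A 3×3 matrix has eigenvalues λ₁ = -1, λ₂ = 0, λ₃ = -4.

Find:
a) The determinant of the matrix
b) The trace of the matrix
det = 0, trace = -5

Two standard eigenvalue identities:
- det(A) equals the product of the eigenvalues (counted with multiplicity).
- trace(A) equals the sum of the eigenvalues.
det(A) = (-1)*(0)*(-4) = 0.
trace(A) = -1 + 0 - 4 = -5.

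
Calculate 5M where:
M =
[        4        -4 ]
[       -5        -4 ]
5M =
[       20       -20 ]
[      -25       -20 ]

Scalar multiplication is elementwise: (5M)[i][j] = 5 * M[i][j].
  (5M)[0][0] = 5 * (4) = 20
  (5M)[0][1] = 5 * (-4) = -20
  (5M)[1][0] = 5 * (-5) = -25
  (5M)[1][1] = 5 * (-4) = -20
5M =
[       20       -20 ]
[      -25       -20 ]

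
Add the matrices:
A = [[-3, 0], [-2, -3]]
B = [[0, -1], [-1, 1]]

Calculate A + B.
[[-3, -1], [-3, -2]]

Add corresponding elements:
(-3)+(0)=-3
(0)+(-1)=-1
(-2)+(-1)=-3
(-3)+(1)=-2
A + B = [[-3, -1], [-3, -2]]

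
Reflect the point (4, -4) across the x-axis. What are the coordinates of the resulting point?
(4, 4)

Reflection across x-axis: (4, -4) → (4, 4)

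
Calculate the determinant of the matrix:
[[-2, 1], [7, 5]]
-17

For a 2×2 matrix [[a, b], [c, d]], det = ad - bc
det = (-2)(5) - (1)(7) = -10 - 7 = -17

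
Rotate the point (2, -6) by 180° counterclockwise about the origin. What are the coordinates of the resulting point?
(-2, 6)

Rotation matrix R(θ) = [[cos θ, -sin θ], [sin θ, cos θ]]; for θ = 180°:
R = [[-1, 0], [0, -1]]
Result: R × [2, -6]ᵀ = [-1·2 + (0)·-6, 0·2 + (-1)·-6]ᵀ = (-2, 6)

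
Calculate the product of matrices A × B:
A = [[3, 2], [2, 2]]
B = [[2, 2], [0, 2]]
[[6, 10], [4, 8]]

Matrix multiplication:
C[0][0] = 3×2 + 2×0 = 6
C[0][1] = 3×2 + 2×2 = 10
C[1][0] = 2×2 + 2×0 = 4
C[1][1] = 2×2 + 2×2 = 8
Result: [[6, 10], [4, 8]]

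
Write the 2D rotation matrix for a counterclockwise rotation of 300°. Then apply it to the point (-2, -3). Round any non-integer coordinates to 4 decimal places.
R = [[1/2, √3/2], [-√3/2, 1/2]]; R·(-2, -3) = (-3.5981, 0.2321)

Rotation matrix formula: R(θ) = [[cos θ, -sin θ], [sin θ, cos θ]]
For θ = 300°:
cos(300°) = 1/2
sin(300°) = -√3/2
R = [[1/2, √3/2], [-√3/2, 1/2]]
Apply to (-2, -3): [1/2·-2 + (√3/2)·-3, -√3/2·-2 + 1/2·-3] = (-3.5981, 0.2321)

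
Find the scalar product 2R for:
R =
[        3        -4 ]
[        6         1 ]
2R =
[        6        -8 ]
[       12         2 ]

Scalar multiplication is elementwise: (2R)[i][j] = 2 * R[i][j].
  (2R)[0][0] = 2 * (3) = 6
  (2R)[0][1] = 2 * (-4) = -8
  (2R)[1][0] = 2 * (6) = 12
  (2R)[1][1] = 2 * (1) = 2
2R =
[        6        -8 ]
[       12         2 ]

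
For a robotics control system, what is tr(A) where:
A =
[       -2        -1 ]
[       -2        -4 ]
tr(A) = -2 - 4 = -6

The trace of a square matrix is the sum of its diagonal entries.
Diagonal entries of A: A[0][0] = -2, A[1][1] = -4.
tr(A) = -2 - 4 = -6.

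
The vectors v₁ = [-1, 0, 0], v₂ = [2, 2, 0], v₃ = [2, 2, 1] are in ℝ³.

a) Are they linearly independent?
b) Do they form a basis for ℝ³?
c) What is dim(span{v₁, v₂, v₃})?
Yes independent, yes basis, dim = 3

Stack v₁, v₂, v₃ as rows of a 3×3 matrix.
[[-1, 0, 0]; [2, 2, 0]; [2, 2, 1]] is already lower triangular with nonzero diagonal entries (-1, 2, 1), so its determinant is the product of the diagonal entries, det = (-1)·(2)·(1) = -2 ≠ 0, and the rows are linearly independent.
Three linearly independent vectors in ℝ³ form a basis for ℝ³, so dim(span{v₁,v₂,v₃}) = 3.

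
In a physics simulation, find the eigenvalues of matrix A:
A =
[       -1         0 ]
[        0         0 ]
λ = -1, 0

Solve det(A - λI) = 0. For a 2×2 matrix the characteristic equation is λ² - (trace)λ + det = 0.
trace(A) = a + d = -1 + 0 = -1.
det(A) = a*d - b*c = (-1)*(0) - (0)*(0) = 0 - 0 = 0.
Characteristic equation: λ² - (-1)λ + (0) = 0.
Discriminant = (-1)² - 4*(0) = 1 - 0 = 1.
λ = (-1 ± √1) / 2 = (-1 ± 1) / 2 = -1, 0.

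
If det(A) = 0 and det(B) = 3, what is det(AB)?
0

Use the multiplicative property of determinants: det(AB) = det(A)*det(B).
det(AB) = (0)*(3) = 0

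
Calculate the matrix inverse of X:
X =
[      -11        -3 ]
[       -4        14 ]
det(X) = -166
X⁻¹ =
[    -7/83    -3/166 ]
[    -2/83    11/166 ]

For a 2×2 matrix X = [[a, b], [c, d]] with det(X) ≠ 0, X⁻¹ = (1/det(X)) * [[d, -b], [-c, a]].
det(X) = (-11)*(14) - (-3)*(-4) = -154 - 12 = -166.
X⁻¹ = (1/-166) * [[14, 3], [4, -11]].
Dividing each entry by -166 and reducing:
X⁻¹ =
[    -7/83    -3/166 ]
[    -2/83    11/166 ]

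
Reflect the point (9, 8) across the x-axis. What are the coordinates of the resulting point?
(9, -8)

Reflection across x-axis: (9, 8) → (9, -8)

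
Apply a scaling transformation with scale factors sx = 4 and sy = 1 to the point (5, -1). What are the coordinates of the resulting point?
(20, -1)

Scaling matrix:
[[4, 0], [0, 1]]
Result: (5 × 4, -1 × 1) = (20, -1)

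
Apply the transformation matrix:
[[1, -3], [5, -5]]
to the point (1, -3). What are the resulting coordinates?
(10, 20)

Matrix multiplication:
[[1, -3], [5, -5]] × [1, -3]ᵀ
= [1×1 + -3×-3, 5×1 + -5×-3]ᵀ
= [10.0000, 20.0000]ᵀ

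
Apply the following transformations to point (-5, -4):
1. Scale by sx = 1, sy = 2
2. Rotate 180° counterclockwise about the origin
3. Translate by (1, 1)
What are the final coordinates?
(6, 9)

Step 1: Scale → (-5, -8)
Step 2: Rotate 180° → (5, 8)
Step 3: Translate → (6, 9)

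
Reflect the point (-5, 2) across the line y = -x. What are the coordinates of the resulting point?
(-2, 5)

Reflection across line y = -x: (-5, 2) → (-2, 5)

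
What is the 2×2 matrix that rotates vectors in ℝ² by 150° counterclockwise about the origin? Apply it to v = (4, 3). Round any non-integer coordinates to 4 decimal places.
R = [[-√3/2, -1/2], [1/2, -√3/2]]; R·v = (-4.9641, -0.5981)

A counterclockwise rotation by angle θ in ℝ² has matrix R(θ) = [[cos θ, -sin θ], [sin θ, cos θ]].
For θ = 150°: cos θ = -√3/2, sin θ = 1/2.
R(150°) = [[-√3/2, -1/2], [1/2, -√3/2]].
R·v = [-√3/2·4 + (-1/2)·3, 1/2·4 + -√3/2·3] = (-4.9641, -0.5981).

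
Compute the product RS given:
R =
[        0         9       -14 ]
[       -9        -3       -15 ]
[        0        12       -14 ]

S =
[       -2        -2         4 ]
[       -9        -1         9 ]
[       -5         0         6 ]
RS =
[      -11        -9        -3 ]
[      120        21      -153 ]
[      -38       -12        24 ]

Matrix multiplication: (RS)[i][j] = sum over k of R[i][k] * S[k][j].
  (RS)[0][0] = (0)*(-2) + (9)*(-9) + (-14)*(-5) = -11
  (RS)[0][1] = (0)*(-2) + (9)*(-1) + (-14)*(0) = -9
  (RS)[0][2] = (0)*(4) + (9)*(9) + (-14)*(6) = -3
  (RS)[1][0] = (-9)*(-2) + (-3)*(-9) + (-15)*(-5) = 120
  (RS)[1][1] = (-9)*(-2) + (-3)*(-1) + (-15)*(0) = 21
  (RS)[1][2] = (-9)*(4) + (-3)*(9) + (-15)*(6) = -153
  (RS)[2][0] = (0)*(-2) + (12)*(-9) + (-14)*(-5) = -38
  (RS)[2][1] = (0)*(-2) + (12)*(-1) + (-14)*(0) = -12
  (RS)[2][2] = (0)*(4) + (12)*(9) + (-14)*(6) = 24
RS =
[      -11        -9        -3 ]
[      120        21      -153 ]
[      -38       -12        24 ]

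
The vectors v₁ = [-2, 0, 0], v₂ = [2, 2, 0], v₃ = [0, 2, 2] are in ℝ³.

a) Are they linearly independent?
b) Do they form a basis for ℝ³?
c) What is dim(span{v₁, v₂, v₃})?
Yes independent, yes basis, dim = 3

Stack v₁, v₂, v₃ as rows of a 3×3 matrix.
[[-2, 0, 0]; [2, 2, 0]; [0, 2, 2]] is already lower triangular with nonzero diagonal entries (-2, 2, 2), so its determinant is the product of the diagonal entries, det = (-2)·(2)·(2) = -8 ≠ 0, and the rows are linearly independent.
Three linearly independent vectors in ℝ³ form a basis for ℝ³, so dim(span{v₁,v₂,v₃}) = 3.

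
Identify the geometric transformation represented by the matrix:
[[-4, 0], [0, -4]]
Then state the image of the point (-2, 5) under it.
uniform scaling by factor -4; image of (-2, 5) is (8, -20)

This is a diagonal matrix with equal entries -4, so it scales both axes by the same factor -4.
The matrix [[-4, 0], [0, -4]] represents: uniform scaling by factor -4.
Applying it to (-2, 5): [-4·-2 + 0·5, 0·-2 + -4·5] = (8, -20).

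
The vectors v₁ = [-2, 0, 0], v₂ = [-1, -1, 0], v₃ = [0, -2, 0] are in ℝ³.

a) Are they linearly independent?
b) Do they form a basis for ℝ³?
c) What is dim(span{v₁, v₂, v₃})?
Not independent, not a basis, dim(span) = 2

Check whether v₃ can be written as a linear combination of v₁ and v₂.
v₃ = (-1)·v₁ + (2)·v₂ = [0, -2, 0], so the three vectors are linearly dependent.
Thus they do not form a basis for ℝ³, and dim(span{v₁, v₂, v₃}) = 2 (spanned by v₁ and v₂).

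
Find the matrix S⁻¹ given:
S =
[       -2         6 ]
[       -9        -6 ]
det(S) = 66
S⁻¹ =
[    -1/11     -1/11 ]
[     3/22     -1/33 ]

For a 2×2 matrix S = [[a, b], [c, d]] with det(S) ≠ 0, S⁻¹ = (1/det(S)) * [[d, -b], [-c, a]].
det(S) = (-2)*(-6) - (6)*(-9) = 12 + 54 = 66.
S⁻¹ = (1/66) * [[-6, -6], [9, -2]].
Dividing each entry by 66 and reducing:
S⁻¹ =
[    -1/11     -1/11 ]
[     3/22     -1/33 ]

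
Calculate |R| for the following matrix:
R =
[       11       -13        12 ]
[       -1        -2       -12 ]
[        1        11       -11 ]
det(R) = 1885

Expand along row 0 (cofactor expansion): det(R) = a*(e*i - f*h) - b*(d*i - f*g) + c*(d*h - e*g), where the 3×3 is [[a, b, c], [d, e, f], [g, h, i]].
Minor M_00 = (-2)*(-11) - (-12)*(11) = 22 + 132 = 154.
Minor M_01 = (-1)*(-11) - (-12)*(1) = 11 + 12 = 23.
Minor M_02 = (-1)*(11) - (-2)*(1) = -11 + 2 = -9.
det(R) = (11)*(154) - (-13)*(23) + (12)*(-9) = 1694 + 299 - 108 = 1885.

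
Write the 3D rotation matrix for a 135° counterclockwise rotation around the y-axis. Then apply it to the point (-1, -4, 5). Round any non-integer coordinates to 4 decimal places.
R = [[-√2/2, 0, √2/2], [0, 1, 0], [-√2/2, 0, -√2/2]]; R·(-1, -4, 5) = (4.2426, -4.0000, -2.8284)

Rotation matrix for 135° around y-axis:
cos(135°) = -√2/2, sin(135°) = √2/2
R = [[-√2/2, 0, √2/2], [0, 1, 0], [-√2/2, 0, -√2/2]]
Apply to (-1, -4, 5): R·[-1, -4, 5]ᵀ = (4.2426, -4.0000, -2.8284)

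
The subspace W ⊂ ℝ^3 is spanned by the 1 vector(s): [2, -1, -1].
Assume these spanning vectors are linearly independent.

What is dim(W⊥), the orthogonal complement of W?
dim(W⊥) = 2

For any subspace W of ℝ^n, dim(W) + dim(W⊥) = n (the whole-space dimension).
Here the given 1 vectors are linearly independent, so dim(W) = 1.
Thus dim(W⊥) = n - dim(W) = 3 - 1 = 2.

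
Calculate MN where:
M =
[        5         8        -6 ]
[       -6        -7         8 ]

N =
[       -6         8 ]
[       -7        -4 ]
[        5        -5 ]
MN =
[     -116        38 ]
[      125       -60 ]

Matrix multiplication: (MN)[i][j] = sum over k of M[i][k] * N[k][j].
  (MN)[0][0] = (5)*(-6) + (8)*(-7) + (-6)*(5) = -116
  (MN)[0][1] = (5)*(8) + (8)*(-4) + (-6)*(-5) = 38
  (MN)[1][0] = (-6)*(-6) + (-7)*(-7) + (8)*(5) = 125
  (MN)[1][1] = (-6)*(8) + (-7)*(-4) + (8)*(-5) = -60
MN =
[     -116        38 ]
[      125       -60 ]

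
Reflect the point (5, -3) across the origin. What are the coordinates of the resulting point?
(-5, 3)

Reflection across origin: (5, -3) → (-5, 3)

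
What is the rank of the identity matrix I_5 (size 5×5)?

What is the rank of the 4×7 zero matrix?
rank(I_5) = 5, rank(0) = 0

The identity I_5 has 5 columns that are the standard basis vectors e_1, …, e_5. These are linearly independent, so all 5 columns are pivots and rank(I_5) = 5.
The 4×7 zero matrix has every entry zero, so every row is the zero row and there are no pivots; rank(0) = 0.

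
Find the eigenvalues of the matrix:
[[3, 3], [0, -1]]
λ = -1 and λ = 3

Characteristic equation: det(A - λI) = 0
λ² - (trace)λ + (det) = 0
λ² - (2)λ + (-3) = 0
λ² - 2λ - 3 = 0
Solving: λ = -1, 3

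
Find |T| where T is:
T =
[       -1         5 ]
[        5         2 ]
det(T) = -27

For a 2×2 matrix [[a, b], [c, d]], det = a*d - b*c.
det(T) = (-1)*(2) - (5)*(5) = -2 - 25 = -27.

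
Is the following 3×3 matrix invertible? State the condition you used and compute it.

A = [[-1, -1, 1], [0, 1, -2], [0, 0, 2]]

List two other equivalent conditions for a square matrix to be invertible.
Yes, invertible; det(A) = -2 ≠ 0. Equivalent conditions: rank(A) = 3; Ax = 0 has only the trivial solution; 0 is not an eigenvalue; the columns of A are linearly independent.

To check invertibility, compute det(A).
The given matrix is triangular, so det(A) equals the product of its diagonal entries = -2 ≠ 0.
Since det(A) ≠ 0, A is invertible.
Equivalent conditions for a square matrix A to be invertible:
- rank(A) = 3 (full rank).
- The homogeneous system Ax = 0 has only the trivial solution x = 0.
- 0 is not an eigenvalue of A.
- The columns (equivalently rows) of A are linearly independent.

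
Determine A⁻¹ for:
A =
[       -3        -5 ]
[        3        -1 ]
det(A) = 18
A⁻¹ =
[    -1/18      5/18 ]
[     -1/6      -1/6 ]

For a 2×2 matrix A = [[a, b], [c, d]] with det(A) ≠ 0, A⁻¹ = (1/det(A)) * [[d, -b], [-c, a]].
det(A) = (-3)*(-1) - (-5)*(3) = 3 + 15 = 18.
A⁻¹ = (1/18) * [[-1, 5], [-3, -3]].
Dividing each entry by 18 and reducing:
A⁻¹ =
[    -1/18      5/18 ]
[     -1/6      -1/6 ]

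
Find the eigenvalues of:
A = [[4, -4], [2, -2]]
λ = 0, 2

Solve det(A - λI) = 0. For a 2×2 matrix this is λ² - (trace)λ + det = 0.
trace(A) = 4 - 2 = 2.
det(A) = (4)*(-2) - (-4)*(2) = -8 + 8 = 0.
Characteristic equation: λ² - (2)λ + (0) = 0.
Discriminant: (2)² - 4*(0) = 4 - 0 = 4.
Roots: λ = (2 ± √4) / 2 = 0, 2.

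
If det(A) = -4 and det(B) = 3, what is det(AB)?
-12

Use the multiplicative property of determinants: det(AB) = det(A)*det(B).
det(AB) = (-4)*(3) = -12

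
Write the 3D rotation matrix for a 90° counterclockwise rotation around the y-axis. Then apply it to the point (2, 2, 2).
R = [[0, 0, 1], [0, 1, 0], [-1, 0, 0]]; R·(2, 2, 2) = (2, 2, -2)

Rotation matrix for 90° around y-axis:
cos(90°) = 0, sin(90°) = 1
R = [[0, 0, 1], [0, 1, 0], [-1, 0, 0]]
Apply to (2, 2, 2): R·[2, 2, 2]ᵀ = (2, 2, -2)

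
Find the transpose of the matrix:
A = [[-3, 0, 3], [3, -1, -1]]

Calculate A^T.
[[-3, 3], [0, -1], [3, -1]]

The transpose sends entry (i,j) to (j,i); rows become columns.
Row 0 of A: [-3, 0, 3] -> column 0 of A^T.
Row 1 of A: [3, -1, -1] -> column 1 of A^T.
A^T = [[-3, 3], [0, -1], [3, -1]]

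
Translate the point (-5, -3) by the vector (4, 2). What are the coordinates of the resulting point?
(-1, -1)

Translation by (4, 2):
x' = -5 + 4 = -1
y' = -3 + 2 = -1
Homogeneous matrix: [[1, 0, 4], [0, 1, 2], [0, 0, 1]]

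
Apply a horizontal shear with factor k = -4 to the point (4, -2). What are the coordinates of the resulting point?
(12, -2)

Shear matrix for horizontal shear with factor k = -4:
[[1, -4], [0, 1]]
Result: (4, -2) → (12, -2)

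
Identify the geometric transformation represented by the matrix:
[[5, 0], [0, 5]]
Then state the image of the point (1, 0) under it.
uniform scaling by factor 5; image of (1, 0) is (5, 0)

This is a diagonal matrix with equal entries 5, so it scales both axes by the same factor 5.
The matrix [[5, 0], [0, 5]] represents: uniform scaling by factor 5.
Applying it to (1, 0): [5·1 + 0·0, 0·1 + 5·0] = (5, 0).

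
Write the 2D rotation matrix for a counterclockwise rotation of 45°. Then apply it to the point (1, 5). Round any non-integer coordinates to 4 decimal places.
R = [[√2/2, -√2/2], [√2/2, √2/2]]; R·(1, 5) = (-2.8284, 4.2426)

Rotation matrix formula: R(θ) = [[cos θ, -sin θ], [sin θ, cos θ]]
For θ = 45°:
cos(45°) = √2/2
sin(45°) = √2/2
R = [[√2/2, -√2/2], [√2/2, √2/2]]
Apply to (1, 5): [√2/2·1 + (-√2/2)·5, √2/2·1 + √2/2·5] = (-2.8284, 4.2426)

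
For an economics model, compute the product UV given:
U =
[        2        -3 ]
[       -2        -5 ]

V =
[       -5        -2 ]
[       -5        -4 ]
UV =
[        5         8 ]
[       35        24 ]

Matrix multiplication: (UV)[i][j] = sum over k of U[i][k] * V[k][j].
  (UV)[0][0] = (2)*(-5) + (-3)*(-5) = 5
  (UV)[0][1] = (2)*(-2) + (-3)*(-4) = 8
  (UV)[1][0] = (-2)*(-5) + (-5)*(-5) = 35
  (UV)[1][1] = (-2)*(-2) + (-5)*(-4) = 24
UV =
[        5         8 ]
[       35        24 ]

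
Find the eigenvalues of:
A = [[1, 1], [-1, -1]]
λ = 0, 0

Solve det(A - λI) = 0. For a 2×2 matrix this is λ² - (trace)λ + det = 0.
trace(A) = 1 - 1 = 0.
det(A) = (1)*(-1) - (1)*(-1) = -1 + 1 = 0.
Characteristic equation: λ² - (0)λ + (0) = 0.
Discriminant: (0)² - 4*(0) = 0 - 0 = 0.
Roots: λ = (0 ± √0) / 2 = 0, 0.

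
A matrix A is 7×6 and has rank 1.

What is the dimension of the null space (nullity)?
5

The rank-nullity theorem for an m×n matrix states:
rank(A) + nullity(A) = n (the number of columns).
Here n = 6 and rank(A) = 1, so nullity(A) = 6 - 1 = 5.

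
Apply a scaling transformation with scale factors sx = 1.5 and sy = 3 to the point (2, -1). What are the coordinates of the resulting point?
(3.0, -3)

Scaling matrix:
[[1.50, 0], [0, 3]]
Result: (2 × 1.5, -1 × 3) = (3.0, -3)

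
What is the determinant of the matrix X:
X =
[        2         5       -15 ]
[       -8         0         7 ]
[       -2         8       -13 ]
det(X) = 258

Expand along row 0 (cofactor expansion): det(X) = a*(e*i - f*h) - b*(d*i - f*g) + c*(d*h - e*g), where the 3×3 is [[a, b, c], [d, e, f], [g, h, i]].
Minor M_00 = (0)*(-13) - (7)*(8) = 0 - 56 = -56.
Minor M_01 = (-8)*(-13) - (7)*(-2) = 104 + 14 = 118.
Minor M_02 = (-8)*(8) - (0)*(-2) = -64 - 0 = -64.
det(X) = (2)*(-56) - (5)*(118) + (-15)*(-64) = -112 - 590 + 960 = 258.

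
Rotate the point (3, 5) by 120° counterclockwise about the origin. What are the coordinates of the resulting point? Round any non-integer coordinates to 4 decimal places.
(-5.8301, 0.0981)

Rotation matrix R(θ) = [[cos θ, -sin θ], [sin θ, cos θ]]; for θ = 120°:
R = [[-1/2, -√3/2], [√3/2, -1/2]]
Result: R × [3, 5]ᵀ = [-1/2·3 + (-√3/2)·5, √3/2·3 + (-1/2)·5]ᵀ = (-5.8301, 0.0981)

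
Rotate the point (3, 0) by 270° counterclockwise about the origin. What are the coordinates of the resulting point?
(0, -3)

Rotation matrix R(θ) = [[cos θ, -sin θ], [sin θ, cos θ]]; for θ = 270°:
R = [[0, 1], [-1, 0]]
Result: R × [3, 0]ᵀ = [0·3 + (1)·0, -1·3 + (0)·0]ᵀ = (0, -3)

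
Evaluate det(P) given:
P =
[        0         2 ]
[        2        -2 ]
det(P) = -4

For a 2×2 matrix [[a, b], [c, d]], det = a*d - b*c.
det(P) = (0)*(-2) - (2)*(2) = 0 - 4 = -4.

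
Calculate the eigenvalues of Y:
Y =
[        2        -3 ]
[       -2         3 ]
λ = 0, 5

Solve det(Y - λI) = 0. For a 2×2 matrix the characteristic equation is λ² - (trace)λ + det = 0.
trace(Y) = a + d = 2 + 3 = 5.
det(Y) = a*d - b*c = (2)*(3) - (-3)*(-2) = 6 - 6 = 0.
Characteristic equation: λ² - (5)λ + (0) = 0.
Discriminant = (5)² - 4*(0) = 25 - 0 = 25.
λ = (5 ± √25) / 2 = (5 ± 5) / 2 = 0, 5.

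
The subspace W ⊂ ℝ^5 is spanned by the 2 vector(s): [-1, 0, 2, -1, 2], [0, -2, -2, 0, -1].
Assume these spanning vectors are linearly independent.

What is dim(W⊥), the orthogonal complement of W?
dim(W⊥) = 3

For any subspace W of ℝ^n, dim(W) + dim(W⊥) = n (the whole-space dimension).
Here the given 2 vectors are linearly independent, so dim(W) = 2.
Thus dim(W⊥) = n - dim(W) = 5 - 2 = 3.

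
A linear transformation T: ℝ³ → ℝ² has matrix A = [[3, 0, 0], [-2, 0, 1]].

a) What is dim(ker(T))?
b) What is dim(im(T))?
dim(ker) = 1, dim(im) = 2

The two rows are not scalar multiples of one another (no single k satisfies row 2 = k × row 1), so they are linearly independent.
Thus rank(A) = 2.
dim(im(T)) = rank(A) = 2.
By the rank-nullity theorem applied to T: ℝ³ → ℝ², rank(A) + nullity(A) = 3 (the domain dimension), so dim(ker(T)) = 3 - 2 = 1.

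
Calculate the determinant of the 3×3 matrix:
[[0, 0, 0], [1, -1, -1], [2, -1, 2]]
0

Expansion along first row:
det = 0·det([[-1,-1],[-1,2]]) - 0·det([[1,-1],[2,2]]) + 0·det([[1,-1],[2,-1]])
    = 0·(-1·2 - -1·-1) - 0·(1·2 - -1·2) + 0·(1·-1 - -1·2)
    = 0·-3 - 0·4 + 0·1
    = 0 + 0 + 0 = 0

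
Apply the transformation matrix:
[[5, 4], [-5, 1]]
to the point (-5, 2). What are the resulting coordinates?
(-17, 27)

Matrix multiplication:
[[5, 4], [-5, 1]] × [-5, 2]ᵀ
= [5×-5 + 4×2, -5×-5 + 1×2]ᵀ
= [-17.0000, 27.0000]ᵀ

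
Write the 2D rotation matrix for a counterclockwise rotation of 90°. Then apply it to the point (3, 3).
R = [[0, -1], [1, 0]]; R·(3, 3) = (-3, 3)

Rotation matrix formula: R(θ) = [[cos θ, -sin θ], [sin θ, cos θ]]
For θ = 90°:
cos(90°) = 0
sin(90°) = 1
R = [[0, -1], [1, 0]]
Apply to (3, 3): [0·3 + (-1)·3, 1·3 + 0·3] = (-3, 3)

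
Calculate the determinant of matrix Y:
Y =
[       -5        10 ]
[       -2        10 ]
det(Y) = -30

For a 2×2 matrix [[a, b], [c, d]], det = a*d - b*c.
det(Y) = (-5)*(10) - (10)*(-2) = -50 + 20 = -30.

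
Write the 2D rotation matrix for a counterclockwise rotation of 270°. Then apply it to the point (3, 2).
R = [[0, 1], [-1, 0]]; R·(3, 2) = (2, -3)

Rotation matrix formula: R(θ) = [[cos θ, -sin θ], [sin θ, cos θ]]
For θ = 270°:
cos(270°) = 0
sin(270°) = -1
R = [[0, 1], [-1, 0]]
Apply to (3, 2): [0·3 + (1)·2, -1·3 + 0·2] = (2, -3)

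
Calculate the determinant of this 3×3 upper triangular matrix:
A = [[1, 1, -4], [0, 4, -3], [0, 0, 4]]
16

The determinant of a triangular matrix is the product of its diagonal entries (the off-diagonal entries above the diagonal do not affect it).
det(A) = (1) * (4) * (4) = 16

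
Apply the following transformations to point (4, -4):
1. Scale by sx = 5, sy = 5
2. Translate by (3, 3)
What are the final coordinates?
(23, -17)

Step 1: Scale (4, -4) by (sx, sy) = (5, 5) → (20, -20)
Step 2: Translate by (3, 3) → (23, -17)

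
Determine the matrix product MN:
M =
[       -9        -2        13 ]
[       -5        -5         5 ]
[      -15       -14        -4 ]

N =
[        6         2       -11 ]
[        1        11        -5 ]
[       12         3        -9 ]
MN =
[      100        -1        -8 ]
[       25       -50        35 ]
[     -152      -196       271 ]

Matrix multiplication: (MN)[i][j] = sum over k of M[i][k] * N[k][j].
  (MN)[0][0] = (-9)*(6) + (-2)*(1) + (13)*(12) = 100
  (MN)[0][1] = (-9)*(2) + (-2)*(11) + (13)*(3) = -1
  (MN)[0][2] = (-9)*(-11) + (-2)*(-5) + (13)*(-9) = -8
  (MN)[1][0] = (-5)*(6) + (-5)*(1) + (5)*(12) = 25
  (MN)[1][1] = (-5)*(2) + (-5)*(11) + (5)*(3) = -50
  (MN)[1][2] = (-5)*(-11) + (-5)*(-5) + (5)*(-9) = 35
  (MN)[2][0] = (-15)*(6) + (-14)*(1) + (-4)*(12) = -152
  (MN)[2][1] = (-15)*(2) + (-14)*(11) + (-4)*(3) = -196
  (MN)[2][2] = (-15)*(-11) + (-14)*(-5) + (-4)*(-9) = 271
MN =
[      100        -1        -8 ]
[       25       -50        35 ]
[     -152      -196       271 ]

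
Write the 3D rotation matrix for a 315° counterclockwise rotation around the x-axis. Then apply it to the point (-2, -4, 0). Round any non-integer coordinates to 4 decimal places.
R = [[1, 0, 0], [0, √2/2, √2/2], [0, -√2/2, √2/2]]; R·(-2, -4, 0) = (-2.0000, -2.8284, 2.8284)

Rotation matrix for 315° around x-axis:
cos(315°) = √2/2, sin(315°) = -√2/2
R = [[1, 0, 0], [0, √2/2, √2/2], [0, -√2/2, √2/2]]
Apply to (-2, -4, 0): R·[-2, -4, 0]ᵀ = (-2.0000, -2.8284, 2.8284)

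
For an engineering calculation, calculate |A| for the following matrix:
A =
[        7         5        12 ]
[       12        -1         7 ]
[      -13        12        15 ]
det(A) = -476

Expand along row 0 (cofactor expansion): det(A) = a*(e*i - f*h) - b*(d*i - f*g) + c*(d*h - e*g), where the 3×3 is [[a, b, c], [d, e, f], [g, h, i]].
Minor M_00 = (-1)*(15) - (7)*(12) = -15 - 84 = -99.
Minor M_01 = (12)*(15) - (7)*(-13) = 180 + 91 = 271.
Minor M_02 = (12)*(12) - (-1)*(-13) = 144 - 13 = 131.
det(A) = (7)*(-99) - (5)*(271) + (12)*(131) = -693 - 1355 + 1572 = -476.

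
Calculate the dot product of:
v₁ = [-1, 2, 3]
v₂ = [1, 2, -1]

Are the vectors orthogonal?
0, Yes

The dot product is the sum of products of corresponding components.
v₁·v₂ = (-1)*(1) + (2)*(2) + (3)*(-1) = -1 + 4 - 3 = 0.
Two vectors are orthogonal iff their dot product is 0; here the dot product is 0, so the vectors are orthogonal.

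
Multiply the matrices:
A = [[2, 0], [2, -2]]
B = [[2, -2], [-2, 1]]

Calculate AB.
[[4, -4], [8, -6]]

Each entry (i,j) of AB = sum over k of A[i][k]*B[k][j].
(AB)[0][0] = (2)*(2) + (0)*(-2) = 4
(AB)[0][1] = (2)*(-2) + (0)*(1) = -4
(AB)[1][0] = (2)*(2) + (-2)*(-2) = 8
(AB)[1][1] = (2)*(-2) + (-2)*(1) = -6
AB = [[4, -4], [8, -6]]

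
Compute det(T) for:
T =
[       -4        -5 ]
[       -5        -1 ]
det(T) = -21

For a 2×2 matrix [[a, b], [c, d]], det = a*d - b*c.
det(T) = (-4)*(-1) - (-5)*(-5) = 4 - 25 = -21.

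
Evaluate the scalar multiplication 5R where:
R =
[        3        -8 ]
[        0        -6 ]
5R =
[       15       -40 ]
[        0       -30 ]

Scalar multiplication is elementwise: (5R)[i][j] = 5 * R[i][j].
  (5R)[0][0] = 5 * (3) = 15
  (5R)[0][1] = 5 * (-8) = -40
  (5R)[1][0] = 5 * (0) = 0
  (5R)[1][1] = 5 * (-6) = -30
5R =
[       15       -40 ]
[        0       -30 ]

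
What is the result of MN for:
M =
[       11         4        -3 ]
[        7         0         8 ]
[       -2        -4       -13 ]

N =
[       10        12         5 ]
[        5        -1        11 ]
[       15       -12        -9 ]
MN =
[       85       164       126 ]
[      190       -12       -37 ]
[     -235       136        63 ]

Matrix multiplication: (MN)[i][j] = sum over k of M[i][k] * N[k][j].
  (MN)[0][0] = (11)*(10) + (4)*(5) + (-3)*(15) = 85
  (MN)[0][1] = (11)*(12) + (4)*(-1) + (-3)*(-12) = 164
  (MN)[0][2] = (11)*(5) + (4)*(11) + (-3)*(-9) = 126
  (MN)[1][0] = (7)*(10) + (0)*(5) + (8)*(15) = 190
  (MN)[1][1] = (7)*(12) + (0)*(-1) + (8)*(-12) = -12
  (MN)[1][2] = (7)*(5) + (0)*(11) + (8)*(-9) = -37
  (MN)[2][0] = (-2)*(10) + (-4)*(5) + (-13)*(15) = -235
  (MN)[2][1] = (-2)*(12) + (-4)*(-1) + (-13)*(-12) = 136
  (MN)[2][2] = (-2)*(5) + (-4)*(11) + (-13)*(-9) = 63
MN =
[       85       164       126 ]
[      190       -12       -37 ]
[     -235       136        63 ]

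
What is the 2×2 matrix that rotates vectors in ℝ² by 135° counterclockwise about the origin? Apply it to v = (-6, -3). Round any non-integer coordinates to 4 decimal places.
R = [[-√2/2, -√2/2], [√2/2, -√2/2]]; R·v = (6.3640, -2.1213)

A counterclockwise rotation by angle θ in ℝ² has matrix R(θ) = [[cos θ, -sin θ], [sin θ, cos θ]].
For θ = 135°: cos θ = -√2/2, sin θ = √2/2.
R(135°) = [[-√2/2, -√2/2], [√2/2, -√2/2]].
R·v = [-√2/2·-6 + (-√2/2)·-3, √2/2·-6 + -√2/2·-3] = (6.3640, -2.1213).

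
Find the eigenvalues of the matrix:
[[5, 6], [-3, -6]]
λ = -4 and λ = 3

Characteristic equation: det(A - λI) = 0
λ² - (trace)λ + (det) = 0
λ² - (-1)λ + (-12) = 0
λ² + 1λ - 12 = 0
Solving: λ = -4, 3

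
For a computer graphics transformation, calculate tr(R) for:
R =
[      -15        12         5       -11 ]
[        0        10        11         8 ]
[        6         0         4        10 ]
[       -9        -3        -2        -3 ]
tr(R) = -15 + 10 + 4 - 3 = -4

The trace of a square matrix is the sum of its diagonal entries.
Diagonal entries of R: R[0][0] = -15, R[1][1] = 10, R[2][2] = 4, R[3][3] = -3.
tr(R) = -15 + 10 + 4 - 3 = -4.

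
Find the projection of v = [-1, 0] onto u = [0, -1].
[0, 0]

The projection of v onto u is proj_u(v) = ((v·u) / (u·u)) · u.
v·u = (-1)*(0) + (0)*(-1) = 0.
u·u = (0)*(0) + (-1)*(-1) = 1.
coefficient = 0 / 1 = 0.
proj_u(v) = 0 · [0, -1] = [0, 0].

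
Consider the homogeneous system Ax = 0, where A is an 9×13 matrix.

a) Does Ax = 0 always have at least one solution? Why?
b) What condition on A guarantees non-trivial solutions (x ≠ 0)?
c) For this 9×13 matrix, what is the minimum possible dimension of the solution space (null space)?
a) Yes, x = 0 is always a solution. b) When A has linearly dependent columns (rank < n). c) Minimum nullity = 4.

a) x = 0 satisfies A·0 = 0, so the zero vector is always a solution.
b) Non-trivial solutions exist iff the columns of A are linearly dependent, equivalently rank(A) < n (the number of columns).
c) By rank-nullity, rank(A) + nullity(A) = n = 13. Since A has only 9 rows, rank(A) ≤ 9, so nullity(A) ≥ 13 - 9 = 4.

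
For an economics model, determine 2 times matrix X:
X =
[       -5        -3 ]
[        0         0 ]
2X =
[      -10        -6 ]
[        0         0 ]

Scalar multiplication is elementwise: (2X)[i][j] = 2 * X[i][j].
  (2X)[0][0] = 2 * (-5) = -10
  (2X)[0][1] = 2 * (-3) = -6
  (2X)[1][0] = 2 * (0) = 0
  (2X)[1][1] = 2 * (0) = 0
2X =
[      -10        -6 ]
[        0         0 ]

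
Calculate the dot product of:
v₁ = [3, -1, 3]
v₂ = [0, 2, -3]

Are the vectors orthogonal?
-11, No

The dot product is the sum of products of corresponding components.
v₁·v₂ = (3)*(0) + (-1)*(2) + (3)*(-3) = 0 - 2 - 9 = -11.
Two vectors are orthogonal iff their dot product is 0; here the dot product is -11, so the vectors are not orthogonal.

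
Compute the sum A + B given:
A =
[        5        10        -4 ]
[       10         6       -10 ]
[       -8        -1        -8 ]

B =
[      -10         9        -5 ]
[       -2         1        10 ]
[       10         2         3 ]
A + B =
[       -5        19        -9 ]
[        8         7         0 ]
[        2         1        -5 ]

Matrix addition is elementwise: (A+B)[i][j] = A[i][j] + B[i][j].
  (A+B)[0][0] = (5) + (-10) = -5
  (A+B)[0][1] = (10) + (9) = 19
  (A+B)[0][2] = (-4) + (-5) = -9
  (A+B)[1][0] = (10) + (-2) = 8
  (A+B)[1][1] = (6) + (1) = 7
  (A+B)[1][2] = (-10) + (10) = 0
  (A+B)[2][0] = (-8) + (10) = 2
  (A+B)[2][1] = (-1) + (2) = 1
  (A+B)[2][2] = (-8) + (3) = -5
A + B =
[       -5        19        -9 ]
[        8         7         0 ]
[        2         1        -5 ]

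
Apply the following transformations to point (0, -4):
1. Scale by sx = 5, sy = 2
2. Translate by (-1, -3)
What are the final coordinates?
(-1, -11)

Step 1: Scale (0, -4) by (sx, sy) = (5, 2) → (0, -8)
Step 2: Translate by (-1, -3) → (-1, -11)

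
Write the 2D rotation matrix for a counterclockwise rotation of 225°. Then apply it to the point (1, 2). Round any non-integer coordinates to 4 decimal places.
R = [[-√2/2, √2/2], [-√2/2, -√2/2]]; R·(1, 2) = (0.7071, -2.1213)

Rotation matrix formula: R(θ) = [[cos θ, -sin θ], [sin θ, cos θ]]
For θ = 225°:
cos(225°) = -√2/2
sin(225°) = -√2/2
R = [[-√2/2, √2/2], [-√2/2, -√2/2]]
Apply to (1, 2): [-√2/2·1 + (√2/2)·2, -√2/2·1 + -√2/2·2] = (0.7071, -2.1213)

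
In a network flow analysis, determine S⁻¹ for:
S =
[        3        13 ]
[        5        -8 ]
det(S) = -89
S⁻¹ =
[     8/89     13/89 ]
[     5/89     -3/89 ]

For a 2×2 matrix S = [[a, b], [c, d]] with det(S) ≠ 0, S⁻¹ = (1/det(S)) * [[d, -b], [-c, a]].
det(S) = (3)*(-8) - (13)*(5) = -24 - 65 = -89.
S⁻¹ = (1/-89) * [[-8, -13], [-5, 3]].
Dividing each entry by -89 and reducing:
S⁻¹ =
[     8/89     13/89 ]
[     5/89     -3/89 ]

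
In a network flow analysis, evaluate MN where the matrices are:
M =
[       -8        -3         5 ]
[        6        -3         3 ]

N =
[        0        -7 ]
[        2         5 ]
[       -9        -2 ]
MN =
[      -51        31 ]
[      -33       -63 ]

Matrix multiplication: (MN)[i][j] = sum over k of M[i][k] * N[k][j].
  (MN)[0][0] = (-8)*(0) + (-3)*(2) + (5)*(-9) = -51
  (MN)[0][1] = (-8)*(-7) + (-3)*(5) + (5)*(-2) = 31
  (MN)[1][0] = (6)*(0) + (-3)*(2) + (3)*(-9) = -33
  (MN)[1][1] = (6)*(-7) + (-3)*(5) + (3)*(-2) = -63
MN =
[      -51        31 ]
[      -33       -63 ]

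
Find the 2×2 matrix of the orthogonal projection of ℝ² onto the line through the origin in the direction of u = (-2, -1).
[[4/5, 2/5], [2/5, 1/5]]

The orthogonal projection onto the line spanned by a nonzero vector u = (a, b) has matrix P = (u uᵀ) / (uᵀ u) = (1/(a² + b²)) · [[a², ab], [ab, b²]].
Here u = (-2, -1), so a² + b² = 4 + 1 = 5.
P = (1/5) · [[4, 2], [2, 1]] = [[4/5, 2/5], [2/5, 1/5]].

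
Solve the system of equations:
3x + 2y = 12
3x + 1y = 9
x = 2, y = 3

Use elimination (row reduction):
Equation 1: 3x + 2y = 12.
Equation 2: 3x + 1y = 9.
Multiply Eq1 by 3 and Eq2 by 3: 9x + 6y = 36;  9x + 3y = 27.
Subtract: (-3)y = -9, so y = 3.
Back-substitute into Eq1: 3x + 2*(3) = 12, so x = 2.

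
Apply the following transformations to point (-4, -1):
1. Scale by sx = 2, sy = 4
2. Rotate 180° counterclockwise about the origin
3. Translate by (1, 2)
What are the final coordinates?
(9, 6)

Step 1: Scale → (-8, -4)
Step 2: Rotate 180° → (8, 4)
Step 3: Translate → (9, 6)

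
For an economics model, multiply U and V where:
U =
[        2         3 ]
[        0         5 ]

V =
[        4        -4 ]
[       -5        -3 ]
UV =
[       -7       -17 ]
[      -25       -15 ]

Matrix multiplication: (UV)[i][j] = sum over k of U[i][k] * V[k][j].
  (UV)[0][0] = (2)*(4) + (3)*(-5) = -7
  (UV)[0][1] = (2)*(-4) + (3)*(-3) = -17
  (UV)[1][0] = (0)*(4) + (5)*(-5) = -25
  (UV)[1][1] = (0)*(-4) + (5)*(-3) = -15
UV =
[       -7       -17 ]
[      -25       -15 ]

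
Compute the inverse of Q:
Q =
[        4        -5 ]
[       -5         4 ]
det(Q) = -9
Q⁻¹ =
[     -4/9      -5/9 ]
[     -5/9      -4/9 ]

For a 2×2 matrix Q = [[a, b], [c, d]] with det(Q) ≠ 0, Q⁻¹ = (1/det(Q)) * [[d, -b], [-c, a]].
det(Q) = (4)*(4) - (-5)*(-5) = 16 - 25 = -9.
Q⁻¹ = (1/-9) * [[4, 5], [5, 4]].
Dividing each entry by -9 and reducing:
Q⁻¹ =
[     -4/9      -5/9 ]
[     -5/9      -4/9 ]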